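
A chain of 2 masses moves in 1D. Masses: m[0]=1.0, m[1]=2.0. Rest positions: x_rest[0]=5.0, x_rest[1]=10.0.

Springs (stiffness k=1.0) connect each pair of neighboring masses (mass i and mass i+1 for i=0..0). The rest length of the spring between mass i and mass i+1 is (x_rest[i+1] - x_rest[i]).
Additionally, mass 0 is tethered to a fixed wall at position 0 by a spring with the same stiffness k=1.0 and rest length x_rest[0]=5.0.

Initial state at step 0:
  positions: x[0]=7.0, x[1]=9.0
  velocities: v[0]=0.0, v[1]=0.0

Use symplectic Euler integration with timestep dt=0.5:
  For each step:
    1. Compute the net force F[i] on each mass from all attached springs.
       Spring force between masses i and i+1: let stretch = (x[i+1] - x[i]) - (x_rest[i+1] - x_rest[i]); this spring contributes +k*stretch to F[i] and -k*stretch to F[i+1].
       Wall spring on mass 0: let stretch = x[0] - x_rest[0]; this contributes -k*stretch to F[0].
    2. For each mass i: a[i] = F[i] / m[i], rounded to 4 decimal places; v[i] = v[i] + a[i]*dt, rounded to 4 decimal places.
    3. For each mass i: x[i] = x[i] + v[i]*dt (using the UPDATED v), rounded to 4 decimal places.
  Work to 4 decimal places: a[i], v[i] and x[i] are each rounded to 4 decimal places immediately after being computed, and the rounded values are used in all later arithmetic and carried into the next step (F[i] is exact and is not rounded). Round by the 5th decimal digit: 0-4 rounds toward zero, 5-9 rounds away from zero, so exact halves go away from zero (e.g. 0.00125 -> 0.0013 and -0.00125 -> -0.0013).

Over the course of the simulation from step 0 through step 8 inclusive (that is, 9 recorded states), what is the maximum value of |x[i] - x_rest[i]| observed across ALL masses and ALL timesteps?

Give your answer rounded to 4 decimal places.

Step 0: x=[7.0000 9.0000] v=[0.0000 0.0000]
Step 1: x=[5.7500 9.3750] v=[-2.5000 0.7500]
Step 2: x=[3.9688 9.9219] v=[-3.5625 1.0938]
Step 3: x=[2.6836 10.3497] v=[-2.5704 0.8555]
Step 4: x=[2.6440 10.4442] v=[-0.0792 0.1890]
Step 5: x=[3.8935 10.1887] v=[2.4989 -0.5111]
Step 6: x=[5.7434 9.7713] v=[3.6998 -0.8349]
Step 7: x=[7.1645 9.4754] v=[2.8421 -0.5919]
Step 8: x=[7.3722 9.5156] v=[0.4153 0.0804]
Max displacement = 2.3722

Answer: 2.3722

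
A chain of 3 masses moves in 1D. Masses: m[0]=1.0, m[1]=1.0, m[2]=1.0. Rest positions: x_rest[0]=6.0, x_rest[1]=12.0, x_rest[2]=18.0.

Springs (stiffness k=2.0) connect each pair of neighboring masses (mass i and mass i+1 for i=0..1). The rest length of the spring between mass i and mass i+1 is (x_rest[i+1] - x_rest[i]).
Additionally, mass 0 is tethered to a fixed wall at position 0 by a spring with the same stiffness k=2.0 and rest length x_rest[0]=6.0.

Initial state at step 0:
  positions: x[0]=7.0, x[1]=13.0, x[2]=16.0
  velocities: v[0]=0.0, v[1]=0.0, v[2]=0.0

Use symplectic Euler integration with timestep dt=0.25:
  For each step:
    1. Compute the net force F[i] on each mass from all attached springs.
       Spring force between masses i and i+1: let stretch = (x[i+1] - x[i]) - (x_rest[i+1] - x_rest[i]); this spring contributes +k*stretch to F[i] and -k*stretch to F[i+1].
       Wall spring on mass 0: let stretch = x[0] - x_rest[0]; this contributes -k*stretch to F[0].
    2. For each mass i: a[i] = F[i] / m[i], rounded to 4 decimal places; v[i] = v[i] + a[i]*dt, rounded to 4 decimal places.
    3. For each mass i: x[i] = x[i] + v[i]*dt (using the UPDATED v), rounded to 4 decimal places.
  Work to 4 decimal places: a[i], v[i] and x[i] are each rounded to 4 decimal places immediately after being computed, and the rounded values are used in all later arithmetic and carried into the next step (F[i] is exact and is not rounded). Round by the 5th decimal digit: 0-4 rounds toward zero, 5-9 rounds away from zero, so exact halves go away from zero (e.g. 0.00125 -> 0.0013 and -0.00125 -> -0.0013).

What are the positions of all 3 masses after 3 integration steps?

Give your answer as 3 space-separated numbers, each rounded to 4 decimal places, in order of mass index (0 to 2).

Answer: 6.1914 11.3301 17.8087

Derivation:
Step 0: x=[7.0000 13.0000 16.0000] v=[0.0000 0.0000 0.0000]
Step 1: x=[6.8750 12.6250 16.3750] v=[-0.5000 -1.5000 1.5000]
Step 2: x=[6.6094 12.0000 17.0313] v=[-1.0625 -2.5000 2.6250]
Step 3: x=[6.1914 11.3301 17.8087] v=[-1.6719 -2.6797 3.1094]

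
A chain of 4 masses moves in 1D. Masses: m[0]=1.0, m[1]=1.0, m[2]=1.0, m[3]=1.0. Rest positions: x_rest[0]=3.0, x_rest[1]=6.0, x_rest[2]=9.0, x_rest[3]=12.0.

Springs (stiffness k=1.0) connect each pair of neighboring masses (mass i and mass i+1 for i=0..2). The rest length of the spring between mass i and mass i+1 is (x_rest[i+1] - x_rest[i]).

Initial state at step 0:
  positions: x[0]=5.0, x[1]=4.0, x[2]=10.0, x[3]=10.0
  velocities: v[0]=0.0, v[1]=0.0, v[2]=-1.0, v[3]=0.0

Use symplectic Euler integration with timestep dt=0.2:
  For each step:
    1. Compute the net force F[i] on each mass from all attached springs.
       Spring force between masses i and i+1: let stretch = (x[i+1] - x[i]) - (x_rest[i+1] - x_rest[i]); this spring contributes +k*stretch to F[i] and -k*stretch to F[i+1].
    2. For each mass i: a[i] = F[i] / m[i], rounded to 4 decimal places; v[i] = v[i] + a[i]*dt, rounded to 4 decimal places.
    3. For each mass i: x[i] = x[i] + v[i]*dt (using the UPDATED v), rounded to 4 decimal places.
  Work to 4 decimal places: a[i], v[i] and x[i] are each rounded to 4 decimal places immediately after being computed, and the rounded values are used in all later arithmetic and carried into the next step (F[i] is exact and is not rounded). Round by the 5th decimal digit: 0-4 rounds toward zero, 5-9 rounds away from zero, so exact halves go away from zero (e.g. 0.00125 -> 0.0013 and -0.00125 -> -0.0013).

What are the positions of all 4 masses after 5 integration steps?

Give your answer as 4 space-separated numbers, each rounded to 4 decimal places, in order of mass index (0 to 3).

Step 0: x=[5.0000 4.0000 10.0000 10.0000] v=[0.0000 0.0000 -1.0000 0.0000]
Step 1: x=[4.8400 4.2800 9.5600 10.1200] v=[-0.8000 1.4000 -2.2000 0.6000]
Step 2: x=[4.5376 4.7936 8.9312 10.3376] v=[-1.5120 2.5680 -3.1440 1.0880]
Step 3: x=[4.1254 5.4625 8.1932 10.6189] v=[-2.0608 3.3443 -3.6902 1.4067]
Step 4: x=[3.6467 6.1871 7.4430 10.9232] v=[-2.3934 3.6230 -3.7512 1.5216]
Step 5: x=[3.1496 6.8603 6.7817 11.2083] v=[-2.4853 3.3661 -3.3063 1.4256]

Answer: 3.1496 6.8603 6.7817 11.2083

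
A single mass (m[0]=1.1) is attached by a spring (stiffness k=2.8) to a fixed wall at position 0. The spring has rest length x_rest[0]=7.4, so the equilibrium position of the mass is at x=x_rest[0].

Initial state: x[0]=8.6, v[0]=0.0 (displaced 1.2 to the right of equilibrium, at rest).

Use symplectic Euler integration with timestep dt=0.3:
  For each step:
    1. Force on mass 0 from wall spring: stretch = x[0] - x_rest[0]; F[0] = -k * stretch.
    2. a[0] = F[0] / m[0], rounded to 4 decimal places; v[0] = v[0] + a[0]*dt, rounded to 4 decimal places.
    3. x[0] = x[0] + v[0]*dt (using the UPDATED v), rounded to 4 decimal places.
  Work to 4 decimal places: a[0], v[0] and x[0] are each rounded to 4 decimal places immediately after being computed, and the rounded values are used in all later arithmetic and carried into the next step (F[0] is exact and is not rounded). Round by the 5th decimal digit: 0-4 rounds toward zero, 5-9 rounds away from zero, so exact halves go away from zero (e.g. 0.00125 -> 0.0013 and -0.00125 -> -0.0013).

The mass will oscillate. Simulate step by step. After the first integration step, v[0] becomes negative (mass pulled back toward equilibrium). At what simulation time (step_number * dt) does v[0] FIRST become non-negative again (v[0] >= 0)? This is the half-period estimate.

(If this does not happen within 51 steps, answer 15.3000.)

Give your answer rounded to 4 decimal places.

Answer: 2.1000

Derivation:
Step 0: x=[8.6000] v=[0.0000]
Step 1: x=[8.3251] v=[-0.9164]
Step 2: x=[7.8383] v=[-1.6228]
Step 3: x=[7.2511] v=[-1.9575]
Step 4: x=[6.6980] v=[-1.8438]
Step 5: x=[6.3057] v=[-1.3077]
Step 6: x=[6.1641] v=[-0.4721]
Step 7: x=[6.3056] v=[0.4717]
First v>=0 after going negative at step 7, time=2.1000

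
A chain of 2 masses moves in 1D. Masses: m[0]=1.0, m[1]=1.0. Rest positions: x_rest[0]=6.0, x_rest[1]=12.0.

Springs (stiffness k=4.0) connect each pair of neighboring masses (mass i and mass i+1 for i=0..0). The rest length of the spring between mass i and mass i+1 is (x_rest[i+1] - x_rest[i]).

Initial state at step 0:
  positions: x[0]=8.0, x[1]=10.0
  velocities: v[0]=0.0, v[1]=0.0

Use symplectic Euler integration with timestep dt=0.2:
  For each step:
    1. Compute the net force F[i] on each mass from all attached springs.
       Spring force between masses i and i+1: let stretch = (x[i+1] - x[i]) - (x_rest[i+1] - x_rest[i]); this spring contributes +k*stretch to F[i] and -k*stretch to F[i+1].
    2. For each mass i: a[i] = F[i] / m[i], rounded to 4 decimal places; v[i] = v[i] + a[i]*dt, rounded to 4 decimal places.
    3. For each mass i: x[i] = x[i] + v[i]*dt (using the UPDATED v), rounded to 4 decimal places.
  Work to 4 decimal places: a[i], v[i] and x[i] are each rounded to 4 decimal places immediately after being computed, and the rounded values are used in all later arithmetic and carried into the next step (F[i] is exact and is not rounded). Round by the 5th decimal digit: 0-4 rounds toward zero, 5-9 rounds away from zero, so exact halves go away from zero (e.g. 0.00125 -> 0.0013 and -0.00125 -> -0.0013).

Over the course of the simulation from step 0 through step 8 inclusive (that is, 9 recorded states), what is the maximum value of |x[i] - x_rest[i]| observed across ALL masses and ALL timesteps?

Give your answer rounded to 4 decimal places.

Step 0: x=[8.0000 10.0000] v=[0.0000 0.0000]
Step 1: x=[7.3600 10.6400] v=[-3.2000 3.2000]
Step 2: x=[6.2848 11.7152] v=[-5.3760 5.3760]
Step 3: x=[5.1185 12.8815] v=[-5.8317 5.8317]
Step 4: x=[4.2342 13.7658] v=[-4.4213 4.4213]
Step 5: x=[3.9150 14.0850] v=[-1.5960 1.5960]
Step 6: x=[4.2630 13.7370] v=[1.7400 -1.7400]
Step 7: x=[5.1668 12.8332] v=[4.5192 -4.5192]
Step 8: x=[6.3373 11.6627] v=[5.8523 -5.8523]
Max displacement = 2.0850

Answer: 2.0850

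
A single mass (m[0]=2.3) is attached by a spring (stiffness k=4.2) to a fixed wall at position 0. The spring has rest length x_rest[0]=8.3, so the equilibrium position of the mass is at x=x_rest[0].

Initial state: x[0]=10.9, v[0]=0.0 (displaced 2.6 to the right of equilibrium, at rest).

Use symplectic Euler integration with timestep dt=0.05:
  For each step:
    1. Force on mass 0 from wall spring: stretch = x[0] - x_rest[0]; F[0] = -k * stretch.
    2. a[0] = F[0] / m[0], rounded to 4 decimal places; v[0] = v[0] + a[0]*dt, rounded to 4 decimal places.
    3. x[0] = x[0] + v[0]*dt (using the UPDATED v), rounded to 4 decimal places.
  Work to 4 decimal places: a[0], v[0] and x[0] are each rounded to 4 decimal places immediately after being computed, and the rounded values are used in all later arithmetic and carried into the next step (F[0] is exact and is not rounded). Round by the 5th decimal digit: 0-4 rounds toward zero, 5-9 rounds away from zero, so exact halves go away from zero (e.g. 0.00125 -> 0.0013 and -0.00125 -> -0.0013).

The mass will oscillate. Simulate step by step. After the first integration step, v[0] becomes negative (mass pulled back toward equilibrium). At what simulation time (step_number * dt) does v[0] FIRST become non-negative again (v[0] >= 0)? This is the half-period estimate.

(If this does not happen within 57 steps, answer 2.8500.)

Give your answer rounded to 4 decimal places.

Answer: 2.3500

Derivation:
Step 0: x=[10.9000] v=[0.0000]
Step 1: x=[10.8881] v=[-0.2374]
Step 2: x=[10.8644] v=[-0.4737]
Step 3: x=[10.8290] v=[-0.7078]
Step 4: x=[10.7821] v=[-0.9387]
Step 5: x=[10.7238] v=[-1.1653]
Step 6: x=[10.6545] v=[-1.3866]
Step 7: x=[10.5744] v=[-1.6016]
Step 8: x=[10.4839] v=[-1.8093]
Step 9: x=[10.3835] v=[-2.0087]
Step 10: x=[10.2736] v=[-2.1989]
Step 11: x=[10.1546] v=[-2.3791]
Step 12: x=[10.0272] v=[-2.5484]
Step 13: x=[9.8919] v=[-2.7061]
Step 14: x=[9.7493] v=[-2.8514]
Step 15: x=[9.6001] v=[-2.9837]
Step 16: x=[9.4450] v=[-3.1024]
Step 17: x=[9.2847] v=[-3.2069]
Step 18: x=[9.1199] v=[-3.2968]
Step 19: x=[8.9513] v=[-3.3717]
Step 20: x=[8.7797] v=[-3.4312]
Step 21: x=[8.6060] v=[-3.4750]
Step 22: x=[8.4309] v=[-3.5029]
Step 23: x=[8.2552] v=[-3.5149]
Step 24: x=[8.0797] v=[-3.5108]
Step 25: x=[7.9052] v=[-3.4907]
Step 26: x=[7.7325] v=[-3.4547]
Step 27: x=[7.5624] v=[-3.4029]
Step 28: x=[7.3956] v=[-3.3356]
Step 29: x=[7.2330] v=[-3.2530]
Step 30: x=[7.0752] v=[-3.1556]
Step 31: x=[6.9230] v=[-3.0438]
Step 32: x=[6.7771] v=[-2.9181]
Step 33: x=[6.6381] v=[-2.7791]
Step 34: x=[6.5067] v=[-2.6274]
Step 35: x=[6.3835] v=[-2.4637]
Step 36: x=[6.2691] v=[-2.2887]
Step 37: x=[6.1639] v=[-2.1033]
Step 38: x=[6.0685] v=[-1.9083]
Step 39: x=[5.9833] v=[-1.7046]
Step 40: x=[5.9086] v=[-1.4931]
Step 41: x=[5.8449] v=[-1.2748]
Step 42: x=[5.7924] v=[-1.0506]
Step 43: x=[5.7513] v=[-0.8216]
Step 44: x=[5.7219] v=[-0.5889]
Step 45: x=[5.7042] v=[-0.3535]
Step 46: x=[5.6984] v=[-0.1165]
Step 47: x=[5.7045] v=[0.1210]
First v>=0 after going negative at step 47, time=2.3500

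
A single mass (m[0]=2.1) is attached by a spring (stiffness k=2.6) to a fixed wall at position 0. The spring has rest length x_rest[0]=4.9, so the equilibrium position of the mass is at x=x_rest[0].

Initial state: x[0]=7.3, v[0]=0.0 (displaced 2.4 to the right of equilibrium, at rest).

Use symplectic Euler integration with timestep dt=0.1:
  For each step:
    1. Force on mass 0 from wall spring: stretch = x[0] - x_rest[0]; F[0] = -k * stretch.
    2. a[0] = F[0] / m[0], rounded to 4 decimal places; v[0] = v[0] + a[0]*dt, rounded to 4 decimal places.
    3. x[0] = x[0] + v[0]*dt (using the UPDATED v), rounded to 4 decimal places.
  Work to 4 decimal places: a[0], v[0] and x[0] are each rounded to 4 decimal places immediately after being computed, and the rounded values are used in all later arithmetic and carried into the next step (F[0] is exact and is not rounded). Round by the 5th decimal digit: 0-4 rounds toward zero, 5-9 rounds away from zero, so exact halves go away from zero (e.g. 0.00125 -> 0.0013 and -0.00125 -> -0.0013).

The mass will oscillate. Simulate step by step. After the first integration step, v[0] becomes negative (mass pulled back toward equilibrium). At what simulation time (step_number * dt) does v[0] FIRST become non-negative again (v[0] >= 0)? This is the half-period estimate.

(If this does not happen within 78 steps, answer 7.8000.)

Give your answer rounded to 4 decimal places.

Step 0: x=[7.3000] v=[0.0000]
Step 1: x=[7.2703] v=[-0.2971]
Step 2: x=[7.2112] v=[-0.5906]
Step 3: x=[7.1235] v=[-0.8768]
Step 4: x=[7.0083] v=[-1.1521]
Step 5: x=[6.8670] v=[-1.4131]
Step 6: x=[6.7013] v=[-1.6566]
Step 7: x=[6.5133] v=[-1.8796]
Step 8: x=[6.3054] v=[-2.0793]
Step 9: x=[6.0801] v=[-2.2533]
Step 10: x=[5.8402] v=[-2.3994]
Step 11: x=[5.5886] v=[-2.5158]
Step 12: x=[5.3285] v=[-2.6011]
Step 13: x=[5.0631] v=[-2.6542]
Step 14: x=[4.7957] v=[-2.6744]
Step 15: x=[4.5296] v=[-2.6615]
Step 16: x=[4.2680] v=[-2.6156]
Step 17: x=[4.0143] v=[-2.5374]
Step 18: x=[3.7715] v=[-2.4277]
Step 19: x=[3.5427] v=[-2.2880]
Step 20: x=[3.3307] v=[-2.1200]
Step 21: x=[3.1381] v=[-1.9257]
Step 22: x=[2.9673] v=[-1.7076]
Step 23: x=[2.8205] v=[-1.4683]
Step 24: x=[2.6994] v=[-1.2108]
Step 25: x=[2.6056] v=[-0.9383]
Step 26: x=[2.5402] v=[-0.6542]
Step 27: x=[2.5040] v=[-0.3620]
Step 28: x=[2.4975] v=[-0.0654]
Step 29: x=[2.5207] v=[0.2321]
First v>=0 after going negative at step 29, time=2.9000

Answer: 2.9000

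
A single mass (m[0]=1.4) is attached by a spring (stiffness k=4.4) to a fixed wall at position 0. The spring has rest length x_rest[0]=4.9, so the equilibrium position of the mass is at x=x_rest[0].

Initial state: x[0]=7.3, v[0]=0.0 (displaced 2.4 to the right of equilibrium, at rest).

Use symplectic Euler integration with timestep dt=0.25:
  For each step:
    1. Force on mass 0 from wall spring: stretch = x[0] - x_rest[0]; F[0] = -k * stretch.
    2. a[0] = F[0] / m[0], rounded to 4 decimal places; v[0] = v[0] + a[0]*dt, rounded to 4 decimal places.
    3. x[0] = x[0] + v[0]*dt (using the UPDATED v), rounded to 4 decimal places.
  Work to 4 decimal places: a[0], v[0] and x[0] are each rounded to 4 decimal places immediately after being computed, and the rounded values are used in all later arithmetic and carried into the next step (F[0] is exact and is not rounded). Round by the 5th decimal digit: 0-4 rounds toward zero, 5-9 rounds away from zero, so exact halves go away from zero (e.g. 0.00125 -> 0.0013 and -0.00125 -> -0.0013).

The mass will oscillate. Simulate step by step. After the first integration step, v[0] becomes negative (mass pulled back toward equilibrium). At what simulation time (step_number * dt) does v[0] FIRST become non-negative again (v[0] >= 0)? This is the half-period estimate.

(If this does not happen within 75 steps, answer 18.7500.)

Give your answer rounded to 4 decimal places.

Answer: 2.0000

Derivation:
Step 0: x=[7.3000] v=[0.0000]
Step 1: x=[6.8286] v=[-1.8857]
Step 2: x=[5.9784] v=[-3.4010]
Step 3: x=[4.9163] v=[-4.2483]
Step 4: x=[3.8510] v=[-4.2611]
Step 5: x=[2.9918] v=[-3.4369]
Step 6: x=[2.5074] v=[-1.9376]
Step 7: x=[2.4930] v=[-0.0577]
Step 8: x=[2.9514] v=[1.8335]
First v>=0 after going negative at step 8, time=2.0000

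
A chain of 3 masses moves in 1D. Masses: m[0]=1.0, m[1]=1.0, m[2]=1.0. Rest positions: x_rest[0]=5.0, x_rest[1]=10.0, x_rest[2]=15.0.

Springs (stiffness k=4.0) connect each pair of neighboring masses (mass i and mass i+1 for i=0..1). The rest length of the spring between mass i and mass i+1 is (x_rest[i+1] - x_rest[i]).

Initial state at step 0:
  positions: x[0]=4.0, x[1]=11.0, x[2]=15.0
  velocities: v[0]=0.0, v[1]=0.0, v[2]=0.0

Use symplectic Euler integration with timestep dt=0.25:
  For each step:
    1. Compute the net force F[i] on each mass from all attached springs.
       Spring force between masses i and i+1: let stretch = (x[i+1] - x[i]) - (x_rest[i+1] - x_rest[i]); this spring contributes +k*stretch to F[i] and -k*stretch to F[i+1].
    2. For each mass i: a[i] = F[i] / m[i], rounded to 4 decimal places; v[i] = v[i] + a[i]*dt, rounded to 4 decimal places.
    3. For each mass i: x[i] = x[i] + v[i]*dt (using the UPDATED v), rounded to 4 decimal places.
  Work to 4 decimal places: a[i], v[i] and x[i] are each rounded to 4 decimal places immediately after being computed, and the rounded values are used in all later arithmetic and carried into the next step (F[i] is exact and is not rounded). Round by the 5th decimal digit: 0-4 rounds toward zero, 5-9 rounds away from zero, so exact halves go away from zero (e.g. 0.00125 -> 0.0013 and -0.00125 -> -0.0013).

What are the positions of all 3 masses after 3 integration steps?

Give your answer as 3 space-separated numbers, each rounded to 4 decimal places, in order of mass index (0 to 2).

Step 0: x=[4.0000 11.0000 15.0000] v=[0.0000 0.0000 0.0000]
Step 1: x=[4.5000 10.2500 15.2500] v=[2.0000 -3.0000 1.0000]
Step 2: x=[5.1875 9.3125 15.5000] v=[2.7500 -3.7500 1.0000]
Step 3: x=[5.6563 8.8906 15.4531] v=[1.8750 -1.6875 -0.1875]

Answer: 5.6563 8.8906 15.4531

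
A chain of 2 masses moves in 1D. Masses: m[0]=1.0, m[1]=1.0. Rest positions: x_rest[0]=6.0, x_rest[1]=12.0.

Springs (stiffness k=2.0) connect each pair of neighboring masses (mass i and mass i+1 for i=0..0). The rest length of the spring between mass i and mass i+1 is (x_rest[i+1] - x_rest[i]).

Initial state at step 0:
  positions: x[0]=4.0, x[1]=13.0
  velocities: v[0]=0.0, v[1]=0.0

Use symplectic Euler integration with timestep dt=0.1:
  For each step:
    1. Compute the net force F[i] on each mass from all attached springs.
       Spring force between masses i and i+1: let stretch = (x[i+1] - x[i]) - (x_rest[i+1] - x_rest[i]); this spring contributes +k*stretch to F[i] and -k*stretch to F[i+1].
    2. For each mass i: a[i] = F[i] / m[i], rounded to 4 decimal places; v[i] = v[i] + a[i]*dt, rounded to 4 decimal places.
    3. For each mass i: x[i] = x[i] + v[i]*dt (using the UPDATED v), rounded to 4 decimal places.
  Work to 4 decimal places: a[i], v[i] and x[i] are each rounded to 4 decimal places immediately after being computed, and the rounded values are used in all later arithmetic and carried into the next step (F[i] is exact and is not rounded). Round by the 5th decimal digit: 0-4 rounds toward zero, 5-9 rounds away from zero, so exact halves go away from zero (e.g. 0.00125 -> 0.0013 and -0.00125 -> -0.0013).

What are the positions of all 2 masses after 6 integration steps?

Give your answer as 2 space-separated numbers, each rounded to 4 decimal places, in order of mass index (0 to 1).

Step 0: x=[4.0000 13.0000] v=[0.0000 0.0000]
Step 1: x=[4.0600 12.9400] v=[0.6000 -0.6000]
Step 2: x=[4.1776 12.8224] v=[1.1760 -1.1760]
Step 3: x=[4.3481 12.6519] v=[1.7050 -1.7050]
Step 4: x=[4.5647 12.4353] v=[2.1658 -2.1658]
Step 5: x=[4.8187 12.1813] v=[2.5399 -2.5399]
Step 6: x=[5.0999 11.9001] v=[2.8124 -2.8124]

Answer: 5.0999 11.9001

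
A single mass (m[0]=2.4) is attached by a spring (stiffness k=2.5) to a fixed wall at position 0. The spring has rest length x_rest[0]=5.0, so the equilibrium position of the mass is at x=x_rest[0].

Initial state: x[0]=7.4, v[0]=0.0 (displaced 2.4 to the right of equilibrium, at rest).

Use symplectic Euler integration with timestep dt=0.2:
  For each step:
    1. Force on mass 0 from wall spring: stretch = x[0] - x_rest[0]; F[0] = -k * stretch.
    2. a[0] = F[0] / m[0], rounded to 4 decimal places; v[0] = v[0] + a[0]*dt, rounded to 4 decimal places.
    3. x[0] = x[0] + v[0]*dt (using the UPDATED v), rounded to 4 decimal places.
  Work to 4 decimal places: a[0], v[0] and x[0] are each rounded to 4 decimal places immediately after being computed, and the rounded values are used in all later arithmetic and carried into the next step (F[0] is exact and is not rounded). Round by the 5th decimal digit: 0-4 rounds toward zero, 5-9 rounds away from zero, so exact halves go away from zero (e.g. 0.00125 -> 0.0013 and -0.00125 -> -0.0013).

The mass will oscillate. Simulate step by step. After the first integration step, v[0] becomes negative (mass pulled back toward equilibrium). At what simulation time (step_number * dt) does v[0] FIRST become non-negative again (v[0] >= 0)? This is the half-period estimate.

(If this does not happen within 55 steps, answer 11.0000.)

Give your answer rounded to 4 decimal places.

Step 0: x=[7.4000] v=[0.0000]
Step 1: x=[7.3000] v=[-0.5000]
Step 2: x=[7.1042] v=[-0.9792]
Step 3: x=[6.8207] v=[-1.4176]
Step 4: x=[6.4613] v=[-1.7969]
Step 5: x=[6.0410] v=[-2.1013]
Step 6: x=[5.5774] v=[-2.3182]
Step 7: x=[5.0897] v=[-2.4385]
Step 8: x=[4.5983] v=[-2.4572]
Step 9: x=[4.1236] v=[-2.3735]
Step 10: x=[3.6854] v=[-2.1909]
Step 11: x=[3.3020] v=[-1.9170]
Step 12: x=[2.9894] v=[-1.5632]
Step 13: x=[2.7605] v=[-1.1443]
Step 14: x=[2.6250] v=[-0.6777]
Step 15: x=[2.5884] v=[-0.1829]
Step 16: x=[2.6523] v=[0.3195]
First v>=0 after going negative at step 16, time=3.2000

Answer: 3.2000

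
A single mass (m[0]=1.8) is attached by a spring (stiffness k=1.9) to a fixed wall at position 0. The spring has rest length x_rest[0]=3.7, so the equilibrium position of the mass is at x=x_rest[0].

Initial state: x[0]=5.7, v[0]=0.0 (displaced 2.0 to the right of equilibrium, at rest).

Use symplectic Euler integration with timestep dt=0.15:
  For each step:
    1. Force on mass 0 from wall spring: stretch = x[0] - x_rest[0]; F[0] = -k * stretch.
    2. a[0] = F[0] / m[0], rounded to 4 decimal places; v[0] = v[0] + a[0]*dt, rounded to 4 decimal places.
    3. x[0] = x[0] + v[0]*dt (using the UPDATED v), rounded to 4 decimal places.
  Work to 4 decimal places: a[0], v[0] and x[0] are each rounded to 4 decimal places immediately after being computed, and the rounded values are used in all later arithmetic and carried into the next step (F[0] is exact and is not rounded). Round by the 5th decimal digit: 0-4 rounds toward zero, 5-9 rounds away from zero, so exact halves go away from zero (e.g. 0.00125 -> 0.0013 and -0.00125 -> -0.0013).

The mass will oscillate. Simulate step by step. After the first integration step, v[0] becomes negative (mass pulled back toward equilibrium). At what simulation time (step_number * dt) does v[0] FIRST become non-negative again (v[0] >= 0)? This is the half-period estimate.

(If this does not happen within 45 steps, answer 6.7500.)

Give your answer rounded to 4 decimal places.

Step 0: x=[5.7000] v=[0.0000]
Step 1: x=[5.6525] v=[-0.3167]
Step 2: x=[5.5586] v=[-0.6259]
Step 3: x=[5.4206] v=[-0.9202]
Step 4: x=[5.2417] v=[-1.1926]
Step 5: x=[5.0262] v=[-1.4367]
Step 6: x=[4.7792] v=[-1.6467]
Step 7: x=[4.5066] v=[-1.8176]
Step 8: x=[4.2148] v=[-1.9453]
Step 9: x=[3.9108] v=[-2.0268]
Step 10: x=[3.6018] v=[-2.0602]
Step 11: x=[3.2951] v=[-2.0446]
Step 12: x=[2.9980] v=[-1.9805]
Step 13: x=[2.7176] v=[-1.8694]
Step 14: x=[2.4605] v=[-1.7139]
Step 15: x=[2.2329] v=[-1.5176]
Step 16: x=[2.0401] v=[-1.2853]
Step 17: x=[1.8867] v=[-1.0225]
Step 18: x=[1.7764] v=[-0.7354]
Step 19: x=[1.7118] v=[-0.4308]
Step 20: x=[1.6944] v=[-0.1160]
Step 21: x=[1.7246] v=[0.2016]
First v>=0 after going negative at step 21, time=3.1500

Answer: 3.1500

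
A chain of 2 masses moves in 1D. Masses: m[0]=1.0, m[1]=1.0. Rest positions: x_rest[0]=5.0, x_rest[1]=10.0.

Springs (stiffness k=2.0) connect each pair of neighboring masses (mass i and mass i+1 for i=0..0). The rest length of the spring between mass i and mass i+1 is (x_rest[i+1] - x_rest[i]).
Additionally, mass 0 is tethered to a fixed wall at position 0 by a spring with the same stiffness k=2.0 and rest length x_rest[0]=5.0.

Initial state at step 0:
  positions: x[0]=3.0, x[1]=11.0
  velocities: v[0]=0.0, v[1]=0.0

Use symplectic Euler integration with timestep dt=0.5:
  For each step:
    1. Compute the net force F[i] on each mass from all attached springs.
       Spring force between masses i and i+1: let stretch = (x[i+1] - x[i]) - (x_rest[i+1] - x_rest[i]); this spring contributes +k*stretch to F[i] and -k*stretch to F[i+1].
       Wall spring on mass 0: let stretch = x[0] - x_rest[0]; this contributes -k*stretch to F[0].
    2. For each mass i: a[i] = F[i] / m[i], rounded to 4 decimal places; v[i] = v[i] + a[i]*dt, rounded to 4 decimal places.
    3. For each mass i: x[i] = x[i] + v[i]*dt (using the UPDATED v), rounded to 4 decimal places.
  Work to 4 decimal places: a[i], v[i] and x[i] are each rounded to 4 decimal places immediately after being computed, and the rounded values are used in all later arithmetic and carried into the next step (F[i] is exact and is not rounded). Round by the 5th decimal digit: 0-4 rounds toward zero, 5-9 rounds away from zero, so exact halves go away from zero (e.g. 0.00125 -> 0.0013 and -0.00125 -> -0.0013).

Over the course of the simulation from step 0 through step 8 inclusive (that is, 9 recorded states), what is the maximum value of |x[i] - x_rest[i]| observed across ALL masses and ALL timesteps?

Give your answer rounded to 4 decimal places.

Step 0: x=[3.0000 11.0000] v=[0.0000 0.0000]
Step 1: x=[5.5000 9.5000] v=[5.0000 -3.0000]
Step 2: x=[7.2500 8.5000] v=[3.5000 -2.0000]
Step 3: x=[6.0000 9.3750] v=[-2.5000 1.7500]
Step 4: x=[3.4375 11.0625] v=[-5.1250 3.3750]
Step 5: x=[2.9688 11.4375] v=[-0.9375 0.7500]
Step 6: x=[5.2500 10.0782] v=[4.5624 -2.7187]
Step 7: x=[7.3203 8.8048] v=[4.1406 -2.5469]
Step 8: x=[6.4727 9.2891] v=[-1.6952 0.9686]
Max displacement = 2.3203

Answer: 2.3203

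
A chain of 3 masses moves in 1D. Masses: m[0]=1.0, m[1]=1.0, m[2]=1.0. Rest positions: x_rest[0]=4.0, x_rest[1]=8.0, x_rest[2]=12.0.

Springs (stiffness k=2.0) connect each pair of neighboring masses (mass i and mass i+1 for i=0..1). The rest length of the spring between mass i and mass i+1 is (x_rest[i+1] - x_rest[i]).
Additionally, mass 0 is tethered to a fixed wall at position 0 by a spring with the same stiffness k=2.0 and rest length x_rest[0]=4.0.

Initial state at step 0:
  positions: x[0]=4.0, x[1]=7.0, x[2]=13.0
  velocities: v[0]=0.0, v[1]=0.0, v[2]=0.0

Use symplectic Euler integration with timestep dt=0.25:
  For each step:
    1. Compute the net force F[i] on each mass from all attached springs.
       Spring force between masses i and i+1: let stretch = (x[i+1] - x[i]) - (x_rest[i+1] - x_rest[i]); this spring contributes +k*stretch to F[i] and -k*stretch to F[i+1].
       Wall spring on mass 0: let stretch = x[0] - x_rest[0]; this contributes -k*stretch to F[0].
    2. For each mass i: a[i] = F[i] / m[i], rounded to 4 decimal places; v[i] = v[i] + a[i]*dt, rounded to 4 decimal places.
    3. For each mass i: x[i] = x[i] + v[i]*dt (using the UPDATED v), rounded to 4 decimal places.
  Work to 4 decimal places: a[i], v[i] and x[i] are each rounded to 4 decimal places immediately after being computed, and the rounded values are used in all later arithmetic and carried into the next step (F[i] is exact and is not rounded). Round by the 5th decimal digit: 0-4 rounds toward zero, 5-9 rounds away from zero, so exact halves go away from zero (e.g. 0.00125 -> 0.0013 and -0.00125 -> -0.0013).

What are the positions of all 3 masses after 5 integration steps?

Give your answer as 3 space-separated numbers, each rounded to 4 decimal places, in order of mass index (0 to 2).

Step 0: x=[4.0000 7.0000 13.0000] v=[0.0000 0.0000 0.0000]
Step 1: x=[3.8750 7.3750 12.7500] v=[-0.5000 1.5000 -1.0000]
Step 2: x=[3.7031 7.9844 12.3281] v=[-0.6875 2.4375 -1.6875]
Step 3: x=[3.6035 8.6016 11.8633] v=[-0.3984 2.4687 -1.8594]
Step 4: x=[3.6782 9.0017 11.4907] v=[0.2989 1.6005 -1.4903]
Step 5: x=[3.9586 9.0475 11.3070] v=[1.1216 0.1833 -0.7348]

Answer: 3.9586 9.0475 11.3070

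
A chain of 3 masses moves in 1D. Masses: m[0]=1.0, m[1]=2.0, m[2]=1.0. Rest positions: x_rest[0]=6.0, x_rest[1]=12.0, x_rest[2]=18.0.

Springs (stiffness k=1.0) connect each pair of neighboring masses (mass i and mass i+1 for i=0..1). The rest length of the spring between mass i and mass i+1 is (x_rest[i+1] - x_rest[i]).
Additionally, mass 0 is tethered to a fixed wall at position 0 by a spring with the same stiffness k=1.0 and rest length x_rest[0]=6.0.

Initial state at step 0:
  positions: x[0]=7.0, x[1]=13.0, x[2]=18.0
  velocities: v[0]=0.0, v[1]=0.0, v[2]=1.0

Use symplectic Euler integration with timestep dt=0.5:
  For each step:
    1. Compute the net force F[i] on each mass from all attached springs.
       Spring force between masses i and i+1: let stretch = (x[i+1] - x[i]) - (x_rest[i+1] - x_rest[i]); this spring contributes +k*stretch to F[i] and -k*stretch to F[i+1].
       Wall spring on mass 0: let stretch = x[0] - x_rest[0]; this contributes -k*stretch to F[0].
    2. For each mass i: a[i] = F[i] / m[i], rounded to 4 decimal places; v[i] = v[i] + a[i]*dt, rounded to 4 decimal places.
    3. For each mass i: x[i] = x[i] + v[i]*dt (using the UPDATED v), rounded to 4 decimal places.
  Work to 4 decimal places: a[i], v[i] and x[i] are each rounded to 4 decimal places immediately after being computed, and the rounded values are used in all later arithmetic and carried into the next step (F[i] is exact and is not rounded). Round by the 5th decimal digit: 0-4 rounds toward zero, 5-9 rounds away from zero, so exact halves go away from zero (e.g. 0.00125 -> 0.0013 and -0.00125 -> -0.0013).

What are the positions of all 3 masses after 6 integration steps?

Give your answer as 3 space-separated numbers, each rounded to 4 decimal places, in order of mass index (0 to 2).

Answer: 6.1546 12.8793 19.5328

Derivation:
Step 0: x=[7.0000 13.0000 18.0000] v=[0.0000 0.0000 1.0000]
Step 1: x=[6.7500 12.8750 18.7500] v=[-0.5000 -0.2500 1.5000]
Step 2: x=[6.3438 12.7188 19.5313] v=[-0.8125 -0.3125 1.5625]
Step 3: x=[5.9454 12.6173 20.1095] v=[-0.7969 -0.2031 1.1563]
Step 4: x=[5.7286 12.6183 20.3146] v=[-0.4337 0.0020 0.4102]
Step 5: x=[5.8021 12.7202 20.0956] v=[0.1469 0.2037 -0.4380]
Step 6: x=[6.1546 12.8793 19.5328] v=[0.7049 0.3181 -1.1257]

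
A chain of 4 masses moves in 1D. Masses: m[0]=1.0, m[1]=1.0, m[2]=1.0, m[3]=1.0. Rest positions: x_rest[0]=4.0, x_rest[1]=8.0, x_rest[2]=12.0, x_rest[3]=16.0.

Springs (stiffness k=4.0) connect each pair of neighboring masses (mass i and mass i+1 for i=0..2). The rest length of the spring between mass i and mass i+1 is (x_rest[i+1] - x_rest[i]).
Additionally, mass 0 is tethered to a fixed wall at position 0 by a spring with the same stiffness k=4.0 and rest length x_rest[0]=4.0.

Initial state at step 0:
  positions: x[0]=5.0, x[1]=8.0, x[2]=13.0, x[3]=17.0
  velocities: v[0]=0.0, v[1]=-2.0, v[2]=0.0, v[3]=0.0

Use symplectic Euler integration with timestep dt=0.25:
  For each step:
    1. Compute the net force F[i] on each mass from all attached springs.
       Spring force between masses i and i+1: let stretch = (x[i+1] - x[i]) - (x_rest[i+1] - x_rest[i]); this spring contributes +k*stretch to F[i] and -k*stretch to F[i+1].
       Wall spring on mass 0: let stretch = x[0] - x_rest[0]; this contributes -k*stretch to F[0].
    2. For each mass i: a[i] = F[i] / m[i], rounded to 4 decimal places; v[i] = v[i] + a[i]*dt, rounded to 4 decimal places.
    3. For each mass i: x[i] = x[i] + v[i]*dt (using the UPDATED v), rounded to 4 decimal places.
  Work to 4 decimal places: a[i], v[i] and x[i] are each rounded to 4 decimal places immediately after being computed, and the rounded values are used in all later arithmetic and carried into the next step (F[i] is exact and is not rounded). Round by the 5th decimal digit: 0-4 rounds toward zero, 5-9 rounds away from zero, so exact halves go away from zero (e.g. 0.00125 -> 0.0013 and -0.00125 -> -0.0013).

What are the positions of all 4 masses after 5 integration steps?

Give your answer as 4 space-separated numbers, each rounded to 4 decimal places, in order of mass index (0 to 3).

Step 0: x=[5.0000 8.0000 13.0000 17.0000] v=[0.0000 -2.0000 0.0000 0.0000]
Step 1: x=[4.5000 8.0000 12.7500 17.0000] v=[-2.0000 0.0000 -1.0000 0.0000]
Step 2: x=[3.7500 8.3125 12.3750 16.9375] v=[-3.0000 1.2500 -1.5000 -0.2500]
Step 3: x=[3.2031 8.5000 12.1250 16.7344] v=[-2.1875 0.7500 -1.0000 -0.8125]
Step 4: x=[3.1797 8.2695 12.1211 16.3789] v=[-0.0937 -0.9219 -0.0156 -1.4219]
Step 5: x=[3.6338 7.7295 12.2188 15.9590] v=[1.8164 -2.1601 0.3906 -1.6797]

Answer: 3.6338 7.7295 12.2188 15.9590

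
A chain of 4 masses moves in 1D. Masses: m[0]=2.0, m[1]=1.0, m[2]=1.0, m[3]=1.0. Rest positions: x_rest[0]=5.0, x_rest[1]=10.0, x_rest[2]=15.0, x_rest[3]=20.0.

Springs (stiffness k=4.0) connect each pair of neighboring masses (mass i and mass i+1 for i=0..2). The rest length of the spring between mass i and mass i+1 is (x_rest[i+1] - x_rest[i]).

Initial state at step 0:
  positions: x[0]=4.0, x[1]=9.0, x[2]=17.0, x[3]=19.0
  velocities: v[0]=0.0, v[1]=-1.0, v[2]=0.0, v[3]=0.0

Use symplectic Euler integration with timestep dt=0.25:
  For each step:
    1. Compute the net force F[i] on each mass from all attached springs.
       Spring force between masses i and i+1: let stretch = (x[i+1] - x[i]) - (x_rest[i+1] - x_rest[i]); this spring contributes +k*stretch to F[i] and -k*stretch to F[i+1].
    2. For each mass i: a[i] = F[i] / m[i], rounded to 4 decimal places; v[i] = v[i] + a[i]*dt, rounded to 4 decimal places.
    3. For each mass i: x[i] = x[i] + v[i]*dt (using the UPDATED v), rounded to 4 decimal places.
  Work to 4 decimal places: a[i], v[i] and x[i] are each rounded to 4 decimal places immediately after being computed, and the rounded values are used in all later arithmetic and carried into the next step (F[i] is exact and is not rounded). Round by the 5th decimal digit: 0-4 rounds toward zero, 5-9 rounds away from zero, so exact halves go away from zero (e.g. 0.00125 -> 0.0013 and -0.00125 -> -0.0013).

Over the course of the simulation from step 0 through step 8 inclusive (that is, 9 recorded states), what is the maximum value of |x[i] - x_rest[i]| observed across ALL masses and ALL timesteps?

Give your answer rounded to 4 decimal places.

Answer: 2.4531

Derivation:
Step 0: x=[4.0000 9.0000 17.0000 19.0000] v=[0.0000 -1.0000 0.0000 0.0000]
Step 1: x=[4.0000 9.5000 15.5000 19.7500] v=[0.0000 2.0000 -6.0000 3.0000]
Step 2: x=[4.0625 10.1250 13.5625 20.6875] v=[0.2500 2.5000 -7.7500 3.7500]
Step 3: x=[4.2578 10.0938 12.5469 21.0938] v=[0.7813 -0.1250 -4.0625 1.6250]
Step 4: x=[4.5576 9.2168 13.0547 20.6133] v=[1.1993 -3.5079 2.0313 -1.9219]
Step 5: x=[4.8148 8.1345 14.4927 19.4932] v=[1.0289 -4.3292 5.7520 -4.4805]
Step 6: x=[4.8620 7.8118 15.5913 18.3730] v=[0.1888 -1.2907 4.3943 -4.4810]
Step 7: x=[4.6529 8.6966 15.4404 17.8073] v=[-0.8363 3.5390 -0.6035 -2.2627]
Step 8: x=[4.3243 10.2564 14.1953 17.8999] v=[-1.3145 6.2391 -4.9804 0.3704]
Max displacement = 2.4531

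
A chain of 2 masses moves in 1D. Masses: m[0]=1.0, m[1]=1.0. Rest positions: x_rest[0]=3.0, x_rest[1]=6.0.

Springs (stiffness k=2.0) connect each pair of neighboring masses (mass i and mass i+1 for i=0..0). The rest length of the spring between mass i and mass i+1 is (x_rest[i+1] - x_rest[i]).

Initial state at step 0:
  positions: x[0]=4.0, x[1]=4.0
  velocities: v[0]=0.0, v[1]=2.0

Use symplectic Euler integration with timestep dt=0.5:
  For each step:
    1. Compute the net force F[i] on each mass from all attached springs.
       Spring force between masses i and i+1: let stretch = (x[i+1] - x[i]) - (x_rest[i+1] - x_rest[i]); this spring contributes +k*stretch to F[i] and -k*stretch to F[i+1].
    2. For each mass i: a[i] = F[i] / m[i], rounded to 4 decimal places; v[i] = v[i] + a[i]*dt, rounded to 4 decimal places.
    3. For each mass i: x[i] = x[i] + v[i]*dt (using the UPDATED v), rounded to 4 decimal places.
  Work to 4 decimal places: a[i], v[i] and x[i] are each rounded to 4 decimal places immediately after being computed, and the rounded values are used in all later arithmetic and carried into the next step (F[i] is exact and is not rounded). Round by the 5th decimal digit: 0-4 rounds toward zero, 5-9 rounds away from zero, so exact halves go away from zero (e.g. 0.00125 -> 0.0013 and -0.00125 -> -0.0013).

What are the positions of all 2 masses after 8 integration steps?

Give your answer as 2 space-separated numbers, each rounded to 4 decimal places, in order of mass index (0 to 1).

Answer: 4.5000 11.5000

Derivation:
Step 0: x=[4.0000 4.0000] v=[0.0000 2.0000]
Step 1: x=[2.5000 6.5000] v=[-3.0000 5.0000]
Step 2: x=[1.5000 8.5000] v=[-2.0000 4.0000]
Step 3: x=[2.5000 8.5000] v=[2.0000 0.0000]
Step 4: x=[5.0000 7.0000] v=[5.0000 -3.0000]
Step 5: x=[7.0000 6.0000] v=[4.0000 -2.0000]
Step 6: x=[7.0000 7.0000] v=[0.0000 2.0000]
Step 7: x=[5.5000 9.5000] v=[-3.0000 5.0000]
Step 8: x=[4.5000 11.5000] v=[-2.0000 4.0000]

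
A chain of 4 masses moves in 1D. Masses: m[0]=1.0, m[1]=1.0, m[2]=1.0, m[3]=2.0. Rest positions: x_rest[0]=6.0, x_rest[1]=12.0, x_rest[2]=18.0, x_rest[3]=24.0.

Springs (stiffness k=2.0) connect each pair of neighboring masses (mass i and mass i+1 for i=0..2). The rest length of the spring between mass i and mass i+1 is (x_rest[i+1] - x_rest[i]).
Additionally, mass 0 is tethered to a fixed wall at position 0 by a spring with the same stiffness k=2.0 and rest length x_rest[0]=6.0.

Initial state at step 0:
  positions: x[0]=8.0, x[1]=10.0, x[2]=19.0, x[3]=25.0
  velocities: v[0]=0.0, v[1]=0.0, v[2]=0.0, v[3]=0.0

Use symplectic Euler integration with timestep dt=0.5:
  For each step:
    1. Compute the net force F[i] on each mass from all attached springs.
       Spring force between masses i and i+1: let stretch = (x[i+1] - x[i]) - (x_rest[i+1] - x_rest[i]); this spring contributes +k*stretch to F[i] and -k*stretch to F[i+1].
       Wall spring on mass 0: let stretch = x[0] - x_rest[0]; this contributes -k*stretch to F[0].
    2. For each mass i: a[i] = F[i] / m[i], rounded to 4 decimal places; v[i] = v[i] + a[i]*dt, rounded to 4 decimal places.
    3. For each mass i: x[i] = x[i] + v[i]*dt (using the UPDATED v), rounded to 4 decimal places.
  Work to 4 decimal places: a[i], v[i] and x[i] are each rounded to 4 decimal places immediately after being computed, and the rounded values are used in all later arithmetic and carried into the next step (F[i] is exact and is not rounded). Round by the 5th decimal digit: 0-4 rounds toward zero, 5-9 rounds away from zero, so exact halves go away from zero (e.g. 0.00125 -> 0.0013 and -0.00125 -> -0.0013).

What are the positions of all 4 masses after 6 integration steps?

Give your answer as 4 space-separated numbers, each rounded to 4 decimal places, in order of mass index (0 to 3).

Answer: 5.3009 14.6661 15.6300 24.5729

Derivation:
Step 0: x=[8.0000 10.0000 19.0000 25.0000] v=[0.0000 0.0000 0.0000 0.0000]
Step 1: x=[5.0000 13.5000 17.5000 25.0000] v=[-6.0000 7.0000 -3.0000 0.0000]
Step 2: x=[3.7500 14.7500 17.7500 24.6250] v=[-2.5000 2.5000 0.5000 -0.7500]
Step 3: x=[6.1250 12.0000 19.9375 24.0313] v=[4.7500 -5.5000 4.3750 -1.1875]
Step 4: x=[8.3750 10.2813 20.2032 23.9141] v=[4.5000 -3.4375 0.5313 -0.2344]
Step 5: x=[7.3907 12.5704 17.3634 24.3692] v=[-1.9687 4.5781 -5.6797 0.9102]
Step 6: x=[5.3009 14.6661 15.6300 24.5729] v=[-4.1797 4.1914 -3.4669 0.4073]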